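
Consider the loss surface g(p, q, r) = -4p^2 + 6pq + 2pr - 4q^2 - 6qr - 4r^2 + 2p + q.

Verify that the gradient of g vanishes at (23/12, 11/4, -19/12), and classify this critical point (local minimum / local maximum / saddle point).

local maximum

∇g = (-8p + 6q + 2r + 2, 6p - 8q - 6r + 1, 2p - 6q - 8r); substituting (23/12, 11/4, -19/12) gives ∇g = (0, 0, 0), so (23/12, 11/4, -19/12) is indeed a critical point.
The Hessian is constant: H = [[-8, 6, 2], [6, -8, -6], [2, -6, -8]].
Leading principal minors: Δ₁ = -8, Δ₂ = 28, Δ₃ = -48.
The minors alternate sign starting negative (−, +, −), so H is negative definite: a local maximum.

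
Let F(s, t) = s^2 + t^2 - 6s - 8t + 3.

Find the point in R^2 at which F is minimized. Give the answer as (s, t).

(3, 4)

F(s,t) separates as P(s) + Q(t) + 3, so its minimum is min P + min Q + 3.
P'(s) = 2s - 6 vanishes at s ∈ {3}; Q'(t) = 2(t - 4) vanishes at t ∈ {4}.
Local minima of P (where P''>0): P(3)=-9. Local minima of Q: Q(4)=-16.
So the global minimum of F is P(3) + Q(4) + 3 = -9 − 16 + 3 = -22, attained at (3, 4).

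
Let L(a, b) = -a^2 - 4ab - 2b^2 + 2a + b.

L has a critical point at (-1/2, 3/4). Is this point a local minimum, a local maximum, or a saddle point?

saddle point

The Hessian of L is constant: H = [[-2, -4], [-4, -4]].
det(H) = (-2)·(-4) − (-4)² = -8.
Since det(H) < 0, H is indefinite and the critical point is a saddle point.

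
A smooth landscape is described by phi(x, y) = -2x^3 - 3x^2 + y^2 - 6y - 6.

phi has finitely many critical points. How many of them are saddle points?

phi separates as a function of x plus a function of y, so ∇phi=0 decouples.
∂phi/∂x = -6x(x + 1) = 0 at x ∈ {-1, 0}; ∂phi/∂y = 2(y - 3) = 0 at y ∈ {3}.
The Hessian is diagonal: diag(phi_xx, phi_yy). Second derivatives: phi_xx(-1)=6, phi_xx(0)=-6; phi_yy(3)=2.
Saddle points occur where the two diagonal entries have opposite signs: (0, 3). Count: 1.

1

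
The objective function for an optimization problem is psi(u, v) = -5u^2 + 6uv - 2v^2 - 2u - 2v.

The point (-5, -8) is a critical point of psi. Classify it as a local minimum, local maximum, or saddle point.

local maximum

The Hessian of psi is constant: H = [[-10, 6], [6, -4]].
det(H) = (-10)·(-4) − 6² = 4.
det(H) > 0 and tr(H) = -14 < 0, so H is negative definite and the point is a local maximum.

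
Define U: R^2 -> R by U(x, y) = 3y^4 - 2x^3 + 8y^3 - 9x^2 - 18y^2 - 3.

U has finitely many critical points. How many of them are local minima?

U separates as a function of x plus a function of y, so ∇U=0 decouples.
∂U/∂x = -6x(x + 3) = 0 at x ∈ {-3, 0}; ∂U/∂y = 12y(y - 1)(y + 3) = 0 at y ∈ {-3, 0, 1}.
The Hessian is diagonal: diag(U_xx, U_yy). Second derivatives: U_xx(-3)=18, U_xx(0)=-18; U_yy(-3)=144, U_yy(0)=-36, U_yy(1)=48.
Local minima occur where both diagonal entries positive: (-3, -3), (-3, 1). Count: 2.

2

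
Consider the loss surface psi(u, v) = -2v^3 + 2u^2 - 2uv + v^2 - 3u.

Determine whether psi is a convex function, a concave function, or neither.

neither

The term -2v^3 is cubic, so the Hessian is not constant.
∂²psi/∂v² = -12v + 2, which takes both signs as v varies (negative for sufficiently large v). A diagonal entry of the Hessian changing sign means the Hessian is neither positive- nor negative-semidefinite on all of R^2.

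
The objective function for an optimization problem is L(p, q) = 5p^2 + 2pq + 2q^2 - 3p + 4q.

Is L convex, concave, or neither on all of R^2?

L is quadratic, so its Hessian is the constant matrix H = [[10, 2], [2, 4]].
det(H) = 36, tr(H) = 14.
det(H) > 0 and tr(H) > 0, so H is positive definite everywhere: convex.

convex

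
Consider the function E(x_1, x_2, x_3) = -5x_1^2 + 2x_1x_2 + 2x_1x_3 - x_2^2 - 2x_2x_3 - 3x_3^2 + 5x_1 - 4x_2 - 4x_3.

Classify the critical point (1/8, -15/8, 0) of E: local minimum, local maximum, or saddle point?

local maximum

The Hessian is constant: H = [[-10, 2, 2], [2, -2, -2], [2, -2, -6]].
Leading principal minors: Δ₁ = -10, Δ₂ = 16, Δ₃ = -64.
The minors alternate sign starting negative (−, +, −), so H is negative definite: a local maximum.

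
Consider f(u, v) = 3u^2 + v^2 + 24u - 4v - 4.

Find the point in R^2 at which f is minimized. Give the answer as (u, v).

(-4, 2)

f(u,v) separates as P(u) + Q(v) − 4, so its minimum is min P + min Q − 4.
P'(u) = 6u + 24 vanishes at u ∈ {-4}; Q'(v) = 2v - 4 vanishes at v ∈ {2}.
Local minima of P (where P''>0): P(-4)=-48. Local minima of Q: Q(2)=-4.
So the global minimum of f is P(-4) + Q(2) − 4 = -48 − 4 − 4 = -56, attained at (-4, 2).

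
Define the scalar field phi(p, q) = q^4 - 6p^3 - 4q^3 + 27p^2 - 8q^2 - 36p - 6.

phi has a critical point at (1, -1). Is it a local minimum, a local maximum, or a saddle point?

The mixed partial ∂²phi/∂p∂q is 0, so the Hessian at any point is diag(phi_pp, phi_qq) = diag(18(-2p + 3), 4(3q^2 - 6q - 4)).
At (1, -1): H = diag(18, 20).
Both eigenvalues are positive, so H is positive definite: a local minimum.

local minimum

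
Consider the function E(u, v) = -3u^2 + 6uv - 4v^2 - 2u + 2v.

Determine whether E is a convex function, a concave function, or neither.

concave

E is quadratic, so its Hessian is the constant matrix H = [[-6, 6], [6, -8]].
det(H) = 12, tr(H) = -14.
det(H) > 0 and tr(H) < 0, so H is negative definite everywhere: concave.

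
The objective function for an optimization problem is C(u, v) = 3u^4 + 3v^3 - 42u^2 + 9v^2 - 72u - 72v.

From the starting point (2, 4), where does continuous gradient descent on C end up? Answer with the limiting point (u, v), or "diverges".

(3, 2)

C is separable, so gradient descent decouples: u follows -∂C/∂u, v follows -∂C/∂v.
∂C/∂u = 12(u - 3)(u + 1)(u + 2); at u=2 this is -144, so u increases.
∂C/∂v = 9(v - 2)(v + 4); at v=4 this is 144, so v decreases.
u converges to its nearest critical value 3 (a local min of the u-part); v converges to 2. The iterate converges to (3, 2).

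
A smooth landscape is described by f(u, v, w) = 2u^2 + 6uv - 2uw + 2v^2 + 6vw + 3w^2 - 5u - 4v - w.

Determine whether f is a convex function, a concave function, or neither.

f is quadratic, so its Hessian is the constant matrix H = [[4, 6, -2], [6, 4, 6], [-2, 6, 6]].
Leading principal minors: 4, -20, -424.
Neither pattern holds ⇒ H is indefinite ⇒ neither convex nor concave.

neither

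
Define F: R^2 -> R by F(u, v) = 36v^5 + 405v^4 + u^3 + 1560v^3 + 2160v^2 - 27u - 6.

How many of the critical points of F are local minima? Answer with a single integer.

F separates as a function of u plus a function of v, so ∇F=0 decouples.
∂F/∂u = 3(u - 3)(u + 3) = 0 at u ∈ {-3, 3}; ∂F/∂v = 180v(v + 2)(v + 3)(v + 4) = 0 at v ∈ {-4, -3, -2, 0}.
The Hessian is diagonal: diag(F_uu, F_vv). Second derivatives: F_uu(-3)=-18, F_uu(3)=18; F_vv(-4)=-1440, F_vv(-3)=540, F_vv(-2)=-720, F_vv(0)=4320.
Local minima occur where both diagonal entries positive: (3, -3), (3, 0). Count: 2.

2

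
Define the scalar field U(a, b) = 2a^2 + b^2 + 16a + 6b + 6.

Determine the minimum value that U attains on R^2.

U(a,b) separates as P(a) + Q(b) + 6, so its minimum is min P + min Q + 6.
P'(a) = 4a + 16 vanishes at a ∈ {-4}; Q'(b) = 2b + 6 vanishes at b ∈ {-3}.
Local minima of P (where P''>0): P(-4)=-32. Local minima of Q: Q(-3)=-9.
So the global minimum of U is P(-4) + Q(-3) + 6 = -32 − 9 + 6 = -35, attained at (-4, -3).

-35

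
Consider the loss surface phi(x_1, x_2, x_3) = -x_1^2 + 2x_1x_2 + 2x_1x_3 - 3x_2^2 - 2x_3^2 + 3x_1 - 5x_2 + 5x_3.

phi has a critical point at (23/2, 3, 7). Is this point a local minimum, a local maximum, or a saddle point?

local maximum

The Hessian is constant: H = [[-2, 2, 2], [2, -6, 0], [2, 0, -4]].
Leading principal minors: Δ₁ = -2, Δ₂ = 8, Δ₃ = -8.
The minors alternate sign starting negative (−, +, −), so H is negative definite: a local maximum.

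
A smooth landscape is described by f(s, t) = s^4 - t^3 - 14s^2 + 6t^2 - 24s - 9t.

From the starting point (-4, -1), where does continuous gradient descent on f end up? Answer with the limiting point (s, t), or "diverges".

(-2, 1)

f is separable, so gradient descent decouples: s follows -∂f/∂s, t follows -∂f/∂t.
∂f/∂s = 4(s - 3)(s + 1)(s + 2); at s=-4 this is -168, so s increases.
∂f/∂t = -3(t - 3)(t - 1); at t=-1 this is -24, so t increases.
s converges to its nearest critical value -2 (a local min of the s-part); t converges to 1. The iterate converges to (-2, 1).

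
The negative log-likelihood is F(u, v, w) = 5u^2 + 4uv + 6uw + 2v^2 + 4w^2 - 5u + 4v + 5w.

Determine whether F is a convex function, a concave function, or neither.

F is quadratic, so its Hessian is the constant matrix H = [[10, 4, 6], [4, 4, 0], [6, 0, 8]].
Leading principal minors: 10, 24, 48.
All positive ⇒ H ≻ 0 ⇒ convex.

convex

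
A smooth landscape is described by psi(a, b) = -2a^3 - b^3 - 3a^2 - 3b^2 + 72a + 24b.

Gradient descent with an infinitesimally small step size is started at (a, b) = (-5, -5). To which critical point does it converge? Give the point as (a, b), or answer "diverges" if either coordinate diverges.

psi is separable, so gradient descent decouples: a follows -∂psi/∂a, b follows -∂psi/∂b.
∂psi/∂a = -6(a - 3)(a + 4); at a=-5 this is -48, so a increases.
∂psi/∂b = -3(b - 2)(b + 4); at b=-5 this is -21, so b increases.
a converges to its nearest critical value -4 (a local min of the a-part); b converges to -4. The iterate converges to (-4, -4).

(-4, -4)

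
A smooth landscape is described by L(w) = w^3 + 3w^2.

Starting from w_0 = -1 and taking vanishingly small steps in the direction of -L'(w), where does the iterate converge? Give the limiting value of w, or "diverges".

0

L'(w) = 3w(w + 2), so L'(-1) = -3.
Gradient descent moves in the -L' direction, i.e. w is increasing.
The nearest critical point in that direction is w = 0, where L'' = 6 > 0 (a local minimum). The iterate converges there.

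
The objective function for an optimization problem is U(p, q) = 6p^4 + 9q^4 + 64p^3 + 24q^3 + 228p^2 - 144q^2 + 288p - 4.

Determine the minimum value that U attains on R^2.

-1658

U(p,q) separates as A(p) + B(q) − 4, so its minimum is min A + min B − 4.
A'(p) = 24(p + 1)(p + 3)(p + 4) vanishes at p ∈ {-4, -3, -1}; B'(q) = 36q(q - 2)(q + 4) vanishes at q ∈ {-4, 0, 2}.
Local minima of A (where A''>0): A(-4)=-64, A(-1)=-118. Local minima of B: B(-4)=-1536, B(2)=-240.
So the global minimum of U is A(-1) + B(-4) − 4 = -118 − 1536 − 4 = -1658, attained at (-1, -4).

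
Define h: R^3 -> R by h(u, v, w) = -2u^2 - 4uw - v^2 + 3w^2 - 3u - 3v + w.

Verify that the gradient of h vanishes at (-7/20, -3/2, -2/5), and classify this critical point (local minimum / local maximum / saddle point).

saddle point

∇h = (-4u - 4w - 3, -2v - 3, -4u + 6w + 1); substituting (-7/20, -3/2, -2/5) gives ∇h = (0, 0, 0), so (-7/20, -3/2, -2/5) is indeed a critical point.
The Hessian is constant: H = [[-4, 0, -4], [0, -2, 0], [-4, 0, 6]].
Leading principal minors: Δ₁ = -4, Δ₂ = 8, Δ₃ = 80.
The minors fit neither the all-positive nor the alternating-sign pattern, so H is indefinite: a saddle point.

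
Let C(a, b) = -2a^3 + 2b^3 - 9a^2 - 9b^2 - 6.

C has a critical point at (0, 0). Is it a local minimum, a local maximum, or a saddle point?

local maximum

The mixed partial ∂²C/∂a∂b is 0, so the Hessian at any point is diag(C_aa, C_bb) = diag(-6(2a + 3), 6(2b - 3)).
At (0, 0): H = diag(-18, -18).
Both eigenvalues are negative, so H is negative definite: a local maximum.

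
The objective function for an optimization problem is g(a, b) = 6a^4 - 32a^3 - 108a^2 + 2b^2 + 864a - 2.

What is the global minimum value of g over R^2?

g(a,b) separates as P(a) + Q(b) − 2, so its minimum is min P + min Q − 2.
P'(a) = 24(a - 4)(a - 3)(a + 3) vanishes at a ∈ {-3, 3, 4}; Q'(b) = 4b vanishes at b ∈ {0}.
Local minima of P (where P''>0): P(-3)=-2214, P(4)=1216. Local minima of Q: Q(0)=0.
So the global minimum of g is P(-3) + Q(0) − 2 = -2214 + 0 − 2 = -2216, attained at (-3, 0).

-2216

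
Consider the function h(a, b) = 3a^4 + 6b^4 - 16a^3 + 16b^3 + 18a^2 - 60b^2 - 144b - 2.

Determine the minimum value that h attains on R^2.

-333

h(a,b) separates as P(a) + Q(b) − 2, so its minimum is min P + min Q − 2.
P'(a) = 12a(a - 3)(a - 1) vanishes at a ∈ {0, 1, 3}; Q'(b) = 24(b - 2)(b + 1)(b + 3) vanishes at b ∈ {-3, -1, 2}.
Local minima of P (where P''>0): P(0)=0, P(3)=-27. Local minima of Q: Q(-3)=-54, Q(2)=-304.
So the global minimum of h is P(3) + Q(2) − 2 = -27 − 304 − 2 = -333, attained at (3, 2).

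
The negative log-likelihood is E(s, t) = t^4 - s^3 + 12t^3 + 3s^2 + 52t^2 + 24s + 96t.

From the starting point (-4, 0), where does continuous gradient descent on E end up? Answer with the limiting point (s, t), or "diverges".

E is separable, so gradient descent decouples: s follows -∂E/∂s, t follows -∂E/∂t.
∂E/∂s = -3(s - 4)(s + 2); at s=-4 this is -48, so s increases.
∂E/∂t = 4(t + 2)(t + 3)(t + 4); at t=0 this is 96, so t decreases.
s converges to its nearest critical value -2 (a local min of the s-part); t converges to -2. The iterate converges to (-2, -2).

(-2, -2)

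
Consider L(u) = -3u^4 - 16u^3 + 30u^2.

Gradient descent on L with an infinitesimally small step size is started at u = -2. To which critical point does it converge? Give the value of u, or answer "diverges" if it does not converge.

L'(u) = -12u(u - 1)(u + 5), so L'(-2) = -216.
Gradient descent moves in the -L' direction, i.e. u is increasing.
The nearest critical point in that direction is u = 0, where L'' = 60 > 0 (a local minimum). The iterate converges there.

0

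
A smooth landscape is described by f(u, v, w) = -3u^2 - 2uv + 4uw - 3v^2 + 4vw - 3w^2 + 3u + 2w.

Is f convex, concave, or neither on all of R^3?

f is quadratic, so its Hessian is the constant matrix H = [[-6, -2, 4], [-2, -6, 4], [4, 4, -6]].
Leading principal minors: -6, 32, -64.
Signs alternate −, +, − ⇒ H ≺ 0 ⇒ concave.

concave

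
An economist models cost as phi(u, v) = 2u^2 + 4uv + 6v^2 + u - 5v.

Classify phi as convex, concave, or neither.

phi is quadratic, so its Hessian is the constant matrix H = [[4, 4], [4, 12]].
det(H) = 32, tr(H) = 16.
det(H) > 0 and tr(H) > 0, so H is positive definite everywhere: convex.

convex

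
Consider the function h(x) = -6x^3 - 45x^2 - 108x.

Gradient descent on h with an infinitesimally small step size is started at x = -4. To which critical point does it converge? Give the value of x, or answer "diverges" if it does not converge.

-3

h'(x) = -18(x + 2)(x + 3), so h'(-4) = -36.
Gradient descent moves in the -h' direction, i.e. x is increasing.
The nearest critical point in that direction is x = -3, where h'' = 18 > 0 (a local minimum). The iterate converges there.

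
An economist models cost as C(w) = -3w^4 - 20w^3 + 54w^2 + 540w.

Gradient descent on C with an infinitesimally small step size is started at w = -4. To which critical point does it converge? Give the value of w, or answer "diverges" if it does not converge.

C'(w) = -12(w - 3)(w + 3)(w + 5), so C'(-4) = -84.
Gradient descent moves in the -C' direction, i.e. w is increasing.
The nearest critical point in that direction is w = -3, where C'' = 144 > 0 (a local minimum). The iterate converges there.

-3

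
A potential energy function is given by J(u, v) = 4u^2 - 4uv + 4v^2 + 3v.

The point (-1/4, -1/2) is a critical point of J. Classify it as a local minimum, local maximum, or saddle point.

The Hessian of J is constant: H = [[8, -4], [-4, 8]].
det(H) = 8·8 − (-4)² = 48.
det(H) > 0 and tr(H) = 16 > 0, so H is positive definite and the point is a local minimum.

local minimum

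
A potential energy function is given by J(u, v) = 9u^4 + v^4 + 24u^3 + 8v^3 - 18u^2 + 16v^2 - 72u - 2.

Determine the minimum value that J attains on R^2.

J(u,v) separates as P(u) + Q(v) − 2, so its minimum is min P + min Q − 2.
P'(u) = 36(u - 1)(u + 1)(u + 2) vanishes at u ∈ {-2, -1, 1}; Q'(v) = 4v(v + 2)(v + 4) vanishes at v ∈ {-4, -2, 0}.
Local minima of P (where P''>0): P(-2)=24, P(1)=-57. Local minima of Q: Q(-4)=0, Q(0)=0.
So the global minimum of J is P(1) + Q(-4) − 2 = -57 + 0 − 2 = -59, attained at (1, -4).

-59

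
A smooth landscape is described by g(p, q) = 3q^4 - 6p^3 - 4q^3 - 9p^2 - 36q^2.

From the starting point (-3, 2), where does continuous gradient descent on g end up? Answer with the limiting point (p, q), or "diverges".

g is separable, so gradient descent decouples: p follows -∂g/∂p, q follows -∂g/∂q.
∂g/∂p = -18p(p + 1); at p=-3 this is -108, so p increases.
∂g/∂q = 12q(q - 3)(q + 2); at q=2 this is -96, so q increases.
p converges to its nearest critical value -1 (a local min of the p-part); q converges to 3. The iterate converges to (-1, 3).

(-1, 3)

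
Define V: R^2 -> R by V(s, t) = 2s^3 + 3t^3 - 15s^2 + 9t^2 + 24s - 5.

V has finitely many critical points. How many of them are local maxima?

1

V separates as a function of s plus a function of t, so ∇V=0 decouples.
∂V/∂s = 6(s - 4)(s - 1) = 0 at s ∈ {1, 4}; ∂V/∂t = 9t(t + 2) = 0 at t ∈ {-2, 0}.
The Hessian is diagonal: diag(V_ss, V_tt). Second derivatives: V_ss(1)=-18, V_ss(4)=18; V_tt(-2)=-18, V_tt(0)=18.
Local maxima occur where both diagonal entries negative: (1, -2). Count: 1.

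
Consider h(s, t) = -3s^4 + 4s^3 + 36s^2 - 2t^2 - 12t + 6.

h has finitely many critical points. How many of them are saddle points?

h separates as a function of s plus a function of t, so ∇h=0 decouples.
∂h/∂s = -12s(s - 3)(s + 2) = 0 at s ∈ {-2, 0, 3}; ∂h/∂t = -4(t + 3) = 0 at t ∈ {-3}.
The Hessian is diagonal: diag(h_ss, h_tt). Second derivatives: h_ss(-2)=-120, h_ss(0)=72, h_ss(3)=-180; h_tt(-3)=-4.
Saddle points occur where the two diagonal entries have opposite signs: (0, -3). Count: 1.

1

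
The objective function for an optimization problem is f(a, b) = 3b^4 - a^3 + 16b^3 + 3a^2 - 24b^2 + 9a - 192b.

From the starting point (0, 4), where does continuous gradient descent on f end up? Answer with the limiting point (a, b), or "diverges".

f is separable, so gradient descent decouples: a follows -∂f/∂a, b follows -∂f/∂b.
∂f/∂a = -3(a - 3)(a + 1); at a=0 this is 9, so a decreases.
∂f/∂b = 12(b - 2)(b + 2)(b + 4); at b=4 this is 1152, so b decreases.
a converges to its nearest critical value -1 (a local min of the a-part); b converges to 2. The iterate converges to (-1, 2).

(-1, 2)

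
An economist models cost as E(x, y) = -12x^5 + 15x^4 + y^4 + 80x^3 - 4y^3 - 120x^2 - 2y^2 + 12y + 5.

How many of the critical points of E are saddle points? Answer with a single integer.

E separates as a function of x plus a function of y, so ∇E=0 decouples.
∂E/∂x = -60x(x - 2)(x - 1)(x + 2) = 0 at x ∈ {-2, 0, 1, 2}; ∂E/∂y = 4(y - 3)(y - 1)(y + 1) = 0 at y ∈ {-1, 1, 3}.
The Hessian is diagonal: diag(E_xx, E_yy). Second derivatives: E_xx(-2)=1440, E_xx(0)=-240, E_xx(1)=180, E_xx(2)=-480; E_yy(-1)=32, E_yy(1)=-16, E_yy(3)=32.
Saddle points occur where the two diagonal entries have opposite signs: (-2, 1), (0, -1), (0, 3), (1, 1), (2, -1), (2, 3). Count: 6.

6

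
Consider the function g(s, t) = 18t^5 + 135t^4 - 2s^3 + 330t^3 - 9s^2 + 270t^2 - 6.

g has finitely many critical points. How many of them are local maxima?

2

g separates as a function of s plus a function of t, so ∇g=0 decouples.
∂g/∂s = -6s(s + 3) = 0 at s ∈ {-3, 0}; ∂g/∂t = 90t(t + 1)(t + 2)(t + 3) = 0 at t ∈ {-3, -2, -1, 0}.
The Hessian is diagonal: diag(g_ss, g_tt). Second derivatives: g_ss(-3)=18, g_ss(0)=-18; g_tt(-3)=-540, g_tt(-2)=180, g_tt(-1)=-180, g_tt(0)=540.
Local maxima occur where both diagonal entries negative: (0, -3), (0, -1). Count: 2.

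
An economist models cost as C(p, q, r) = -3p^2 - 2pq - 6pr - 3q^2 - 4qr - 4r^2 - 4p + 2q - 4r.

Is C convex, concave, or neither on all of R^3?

concave

C is quadratic, so its Hessian is the constant matrix H = [[-6, -2, -6], [-2, -6, -4], [-6, -4, -8]].
Leading principal minors: -6, 32, -40.
Signs alternate −, +, − ⇒ H ≺ 0 ⇒ concave.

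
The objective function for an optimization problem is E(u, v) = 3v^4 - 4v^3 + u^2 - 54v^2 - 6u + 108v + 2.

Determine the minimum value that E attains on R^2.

E(u,v) separates as P(u) + Q(v) + 2, so its minimum is min P + min Q + 2.
P'(u) = 2u - 6 vanishes at u ∈ {3}; Q'(v) = 12(v - 3)(v - 1)(v + 3) vanishes at v ∈ {-3, 1, 3}.
Local minima of P (where P''>0): P(3)=-9. Local minima of Q: Q(-3)=-459, Q(3)=-27.
So the global minimum of E is P(3) + Q(-3) + 2 = -9 − 459 + 2 = -466, attained at (3, -3).

-466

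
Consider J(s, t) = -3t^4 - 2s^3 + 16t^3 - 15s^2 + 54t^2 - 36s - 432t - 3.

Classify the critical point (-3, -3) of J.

The mixed partial ∂²J/∂s∂t is 0, so the Hessian at any point is diag(J_ss, J_tt) = diag(-6(2s + 5), 12(-3t^2 + 8t + 9)).
At (-3, -3): H = diag(6, -504).
The eigenvalues have opposite signs, so H is indefinite: a saddle point.

saddle point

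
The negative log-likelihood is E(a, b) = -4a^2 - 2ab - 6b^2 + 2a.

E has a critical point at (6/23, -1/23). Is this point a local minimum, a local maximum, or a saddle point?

local maximum

The Hessian of E is constant: H = [[-8, -2], [-2, -12]].
det(H) = (-8)·(-12) − (-2)² = 92.
det(H) > 0 and tr(H) = -20 < 0, so H is negative definite and the point is a local maximum.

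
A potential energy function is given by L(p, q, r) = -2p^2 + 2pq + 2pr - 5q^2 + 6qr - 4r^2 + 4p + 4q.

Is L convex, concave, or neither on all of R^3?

concave

L is quadratic, so its Hessian is the constant matrix H = [[-4, 2, 2], [2, -10, 6], [2, 6, -8]].
Leading principal minors: -4, 36, -56.
Signs alternate −, +, − ⇒ H ≺ 0 ⇒ concave.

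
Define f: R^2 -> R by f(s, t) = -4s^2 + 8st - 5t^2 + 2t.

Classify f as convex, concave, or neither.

concave

f is quadratic, so its Hessian is the constant matrix H = [[-8, 8], [8, -10]].
det(H) = 16, tr(H) = -18.
det(H) > 0 and tr(H) < 0, so H is negative definite everywhere: concave.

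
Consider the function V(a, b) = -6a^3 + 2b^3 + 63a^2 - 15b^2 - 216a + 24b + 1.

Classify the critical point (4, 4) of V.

The mixed partial ∂²V/∂a∂b is 0, so the Hessian at any point is diag(V_aa, V_bb) = diag(18(-2a + 7), 6(2b - 5)).
At (4, 4): H = diag(-18, 18).
The eigenvalues have opposite signs, so H is indefinite: a saddle point.

saddle point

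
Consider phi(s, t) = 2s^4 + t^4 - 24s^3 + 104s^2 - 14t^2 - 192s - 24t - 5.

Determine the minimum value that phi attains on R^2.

-250

phi(s,t) separates as P(s) + Q(t) − 5, so its minimum is min P + min Q − 5.
P'(s) = 8(s - 4)(s - 3)(s - 2) vanishes at s ∈ {2, 3, 4}; Q'(t) = 4(t - 3)(t + 1)(t + 2) vanishes at t ∈ {-2, -1, 3}.
Local minima of P (where P''>0): P(2)=-128, P(4)=-128. Local minima of Q: Q(-2)=8, Q(3)=-117.
So the global minimum of phi is P(2) + Q(3) − 5 = -128 − 117 − 5 = -250, attained at (2, 3).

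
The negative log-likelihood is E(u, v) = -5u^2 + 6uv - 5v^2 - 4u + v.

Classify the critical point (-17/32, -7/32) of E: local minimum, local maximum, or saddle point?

local maximum

The Hessian of E is constant: H = [[-10, 6], [6, -10]].
det(H) = (-10)·(-10) − 6² = 64.
det(H) > 0 and tr(H) = -20 < 0, so H is negative definite and the point is a local maximum.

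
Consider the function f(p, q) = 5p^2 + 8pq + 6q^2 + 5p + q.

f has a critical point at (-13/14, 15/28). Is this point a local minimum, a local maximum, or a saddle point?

The Hessian of f is constant: H = [[10, 8], [8, 12]].
det(H) = 10·12 − 8² = 56.
det(H) > 0 and tr(H) = 22 > 0, so H is positive definite and the point is a local minimum.

local minimum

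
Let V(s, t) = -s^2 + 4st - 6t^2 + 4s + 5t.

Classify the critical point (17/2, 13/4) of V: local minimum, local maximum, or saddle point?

The Hessian of V is constant: H = [[-2, 4], [4, -12]].
det(H) = (-2)·(-12) − 4² = 8.
det(H) > 0 and tr(H) = -14 < 0, so H is negative definite and the point is a local maximum.

local maximum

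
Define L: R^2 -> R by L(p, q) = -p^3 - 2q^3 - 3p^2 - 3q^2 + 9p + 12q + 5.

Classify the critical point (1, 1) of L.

The mixed partial ∂²L/∂p∂q is 0, so the Hessian at any point is diag(L_pp, L_qq) = diag(-6(p + 1), -6(2q + 1)).
At (1, 1): H = diag(-12, -18).
Both eigenvalues are negative, so H is negative definite: a local maximum.

local maximum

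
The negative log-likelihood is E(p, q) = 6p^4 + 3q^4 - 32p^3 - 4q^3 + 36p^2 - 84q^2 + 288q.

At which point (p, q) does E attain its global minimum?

(3, -4)

E(p,q) separates as A(p) + B(q), so its minimum is min A + min B.
A'(p) = 24p(p - 3)(p - 1) vanishes at p ∈ {0, 1, 3}; B'(q) = 12(q - 3)(q - 2)(q + 4) vanishes at q ∈ {-4, 2, 3}.
Local minima of A (where A''>0): A(0)=0, A(3)=-54. Local minima of B: B(-4)=-1472, B(3)=243.
So the global minimum of E is A(3) + B(-4) = -54 − 1472 = -1526, attained at (3, -4).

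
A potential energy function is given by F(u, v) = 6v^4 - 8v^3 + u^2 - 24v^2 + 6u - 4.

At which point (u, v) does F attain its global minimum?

(-3, 2)

F(u,v) separates as P(u) + Q(v) − 4, so its minimum is min P + min Q − 4.
P'(u) = 2u + 6 vanishes at u ∈ {-3}; Q'(v) = 24v(v - 2)(v + 1) vanishes at v ∈ {-1, 0, 2}.
Local minima of P (where P''>0): P(-3)=-9. Local minima of Q: Q(-1)=-10, Q(2)=-64.
So the global minimum of F is P(-3) + Q(2) − 4 = -9 − 64 − 4 = -77, attained at (-3, 2).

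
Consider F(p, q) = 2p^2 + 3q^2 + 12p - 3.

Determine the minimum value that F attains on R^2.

-21

F(p,q) separates as A(p) + B(q) − 3, so its minimum is min A + min B − 3.
A'(p) = 4p + 12 vanishes at p ∈ {-3}; B'(q) = 6q vanishes at q ∈ {0}.
Local minima of A (where A''>0): A(-3)=-18. Local minima of B: B(0)=0.
So the global minimum of F is A(-3) + B(0) − 3 = -18 + 0 − 3 = -21, attained at (-3, 0).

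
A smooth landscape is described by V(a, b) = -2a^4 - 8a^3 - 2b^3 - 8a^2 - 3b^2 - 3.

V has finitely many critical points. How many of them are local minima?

V separates as a function of a plus a function of b, so ∇V=0 decouples.
∂V/∂a = -8a(a + 1)(a + 2) = 0 at a ∈ {-2, -1, 0}; ∂V/∂b = -6b(b + 1) = 0 at b ∈ {-1, 0}.
The Hessian is diagonal: diag(V_aa, V_bb). Second derivatives: V_aa(-2)=-16, V_aa(-1)=8, V_aa(0)=-16; V_bb(-1)=6, V_bb(0)=-6.
Local minima occur where both diagonal entries positive: (-1, -1). Count: 1.

1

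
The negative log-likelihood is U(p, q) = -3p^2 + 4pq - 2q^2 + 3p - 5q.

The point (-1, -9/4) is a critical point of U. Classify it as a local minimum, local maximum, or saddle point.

local maximum

The Hessian of U is constant: H = [[-6, 4], [4, -4]].
det(H) = (-6)·(-4) − 4² = 8.
det(H) > 0 and tr(H) = -10 < 0, so H is negative definite and the point is a local maximum.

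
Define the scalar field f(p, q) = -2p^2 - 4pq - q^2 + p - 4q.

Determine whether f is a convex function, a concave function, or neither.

neither

f is quadratic, so its Hessian is the constant matrix H = [[-4, -4], [-4, -2]].
det(H) = -8, tr(H) = -6.
det(H) < 0, so H is indefinite: neither convex nor concave.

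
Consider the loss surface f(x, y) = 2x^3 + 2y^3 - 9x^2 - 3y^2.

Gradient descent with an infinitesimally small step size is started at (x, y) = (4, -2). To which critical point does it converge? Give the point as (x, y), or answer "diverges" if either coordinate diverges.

diverges

f is separable, so gradient descent decouples: x follows -∂f/∂x, y follows -∂f/∂y.
∂f/∂x = 6x(x - 3); at x=4 this is 24, so x decreases.
∂f/∂y = 6y(y - 1); at y=-2 this is 36, so y decreases.
The y-coordinate has no critical point in that direction and runs off to infinity.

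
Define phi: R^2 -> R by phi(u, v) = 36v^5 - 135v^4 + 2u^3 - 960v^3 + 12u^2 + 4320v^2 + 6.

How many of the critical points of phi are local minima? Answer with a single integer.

phi separates as a function of u plus a function of v, so ∇phi=0 decouples.
∂phi/∂u = 6u(u + 4) = 0 at u ∈ {-4, 0}; ∂phi/∂v = 180v(v - 4)(v - 3)(v + 4) = 0 at v ∈ {-4, 0, 3, 4}.
The Hessian is diagonal: diag(phi_uu, phi_vv). Second derivatives: phi_uu(-4)=-24, phi_uu(0)=24; phi_vv(-4)=-40320, phi_vv(0)=8640, phi_vv(3)=-3780, phi_vv(4)=5760.
Local minima occur where both diagonal entries positive: (0, 0), (0, 4). Count: 2.

2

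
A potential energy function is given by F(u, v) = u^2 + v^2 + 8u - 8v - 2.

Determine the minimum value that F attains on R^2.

-34

F(u,v) separates as P(u) + Q(v) − 2, so its minimum is min P + min Q − 2.
P'(u) = 2u + 8 vanishes at u ∈ {-4}; Q'(v) = 2v - 8 vanishes at v ∈ {4}.
Local minima of P (where P''>0): P(-4)=-16. Local minima of Q: Q(4)=-16.
So the global minimum of F is P(-4) + Q(4) − 2 = -16 − 16 − 2 = -34, attained at (-4, 4).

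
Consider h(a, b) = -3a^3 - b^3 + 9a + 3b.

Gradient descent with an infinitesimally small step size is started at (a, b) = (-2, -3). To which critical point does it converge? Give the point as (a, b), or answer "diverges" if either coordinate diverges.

(-1, -1)

h is separable, so gradient descent decouples: a follows -∂h/∂a, b follows -∂h/∂b.
∂h/∂a = -9(a - 1)(a + 1); at a=-2 this is -27, so a increases.
∂h/∂b = -3(b - 1)(b + 1); at b=-3 this is -24, so b increases.
a converges to its nearest critical value -1 (a local min of the a-part); b converges to -1. The iterate converges to (-1, -1).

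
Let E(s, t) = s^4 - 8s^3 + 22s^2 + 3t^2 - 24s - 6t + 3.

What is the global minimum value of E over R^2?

E(s,t) separates as P(s) + Q(t) + 3, so its minimum is min P + min Q + 3.
P'(s) = 4(s - 3)(s - 2)(s - 1) vanishes at s ∈ {1, 2, 3}; Q'(t) = 6(t - 1) vanishes at t ∈ {1}.
Local minima of P (where P''>0): P(1)=-9, P(3)=-9. Local minima of Q: Q(1)=-3.
So the global minimum of E is P(1) + Q(1) + 3 = -9 − 3 + 3 = -9, attained at (1, 1).

-9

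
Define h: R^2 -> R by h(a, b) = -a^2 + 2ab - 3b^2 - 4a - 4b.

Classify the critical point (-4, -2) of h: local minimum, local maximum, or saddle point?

local maximum

The Hessian of h is constant: H = [[-2, 2], [2, -6]].
det(H) = (-2)·(-6) − 2² = 8.
det(H) > 0 and tr(H) = -8 < 0, so H is negative definite and the point is a local maximum.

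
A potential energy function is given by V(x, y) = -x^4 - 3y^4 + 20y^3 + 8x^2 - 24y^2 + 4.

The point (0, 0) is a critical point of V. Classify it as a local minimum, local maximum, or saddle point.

The mixed partial ∂²V/∂x∂y is 0, so the Hessian at any point is diag(V_xx, V_yy) = diag(4(-3x^2 + 4), 12(-3y^2 + 10y - 4)).
At (0, 0): H = diag(16, -48).
The eigenvalues have opposite signs, so H is indefinite: a saddle point.

saddle point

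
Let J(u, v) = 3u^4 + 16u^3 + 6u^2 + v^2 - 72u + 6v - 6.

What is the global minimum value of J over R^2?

J(u,v) separates as P(u) + Q(v) − 6, so its minimum is min P + min Q − 6.
P'(u) = 12(u - 1)(u + 2)(u + 3) vanishes at u ∈ {-3, -2, 1}; Q'(v) = 2v + 6 vanishes at v ∈ {-3}.
Local minima of P (where P''>0): P(-3)=81, P(1)=-47. Local minima of Q: Q(-3)=-9.
So the global minimum of J is P(1) + Q(-3) − 6 = -47 − 9 − 6 = -62, attained at (1, -3).

-62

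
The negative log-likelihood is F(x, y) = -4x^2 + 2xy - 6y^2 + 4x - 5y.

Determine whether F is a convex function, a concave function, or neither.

F is quadratic, so its Hessian is the constant matrix H = [[-8, 2], [2, -12]].
det(H) = 92, tr(H) = -20.
det(H) > 0 and tr(H) < 0, so H is negative definite everywhere: concave.

concave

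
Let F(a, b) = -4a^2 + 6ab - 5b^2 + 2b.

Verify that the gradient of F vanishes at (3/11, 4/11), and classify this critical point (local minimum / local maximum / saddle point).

∇F = (-8a + 6b, 6a - 10b + 2); substituting (3/11, 4/11) gives ∇F = (0, 0), so (3/11, 4/11) is indeed a critical point.
The Hessian of F is constant: H = [[-8, 6], [6, -10]].
det(H) = (-8)·(-10) − 6² = 44.
det(H) > 0 and tr(H) = -18 < 0, so H is negative definite and the point is a local maximum.

local maximum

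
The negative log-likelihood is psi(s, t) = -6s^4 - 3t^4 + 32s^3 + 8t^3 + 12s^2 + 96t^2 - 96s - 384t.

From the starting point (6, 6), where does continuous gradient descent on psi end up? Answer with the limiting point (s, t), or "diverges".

psi is separable, so gradient descent decouples: s follows -∂psi/∂s, t follows -∂psi/∂t.
∂psi/∂s = -24(s - 4)(s - 1)(s + 1); at s=6 this is -1680, so s increases.
∂psi/∂t = -12(t - 4)(t - 2)(t + 4); at t=6 this is -960, so t increases.
The s-coordinate has no critical point in that direction and runs off to infinity.

diverges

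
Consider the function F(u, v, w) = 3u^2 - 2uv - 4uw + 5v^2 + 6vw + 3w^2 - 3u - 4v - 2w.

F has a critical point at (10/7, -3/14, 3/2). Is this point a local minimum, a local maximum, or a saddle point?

local minimum

The Hessian is constant: H = [[6, -2, -4], [-2, 10, 6], [-4, 6, 6]].
Leading principal minors: Δ₁ = 6, Δ₂ = 56, Δ₃ = 56.
All leading minors are positive, so H is positive definite: a local minimum.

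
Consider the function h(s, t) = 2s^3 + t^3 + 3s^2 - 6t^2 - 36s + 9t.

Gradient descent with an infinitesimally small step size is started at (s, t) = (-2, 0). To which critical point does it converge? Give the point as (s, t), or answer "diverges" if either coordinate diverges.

h is separable, so gradient descent decouples: s follows -∂h/∂s, t follows -∂h/∂t.
∂h/∂s = 6(s - 2)(s + 3); at s=-2 this is -24, so s increases.
∂h/∂t = 3(t - 3)(t - 1); at t=0 this is 9, so t decreases.
The t-coordinate has no critical point in that direction and runs off to infinity.

diverges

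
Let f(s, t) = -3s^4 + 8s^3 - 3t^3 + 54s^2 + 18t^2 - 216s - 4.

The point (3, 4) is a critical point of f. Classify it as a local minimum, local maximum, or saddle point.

local maximum

The mixed partial ∂²f/∂s∂t is 0, so the Hessian at any point is diag(f_ss, f_tt) = diag(12(-3s^2 + 4s + 9), 18(-t + 2)).
At (3, 4): H = diag(-72, -36).
Both eigenvalues are negative, so H is negative definite: a local maximum.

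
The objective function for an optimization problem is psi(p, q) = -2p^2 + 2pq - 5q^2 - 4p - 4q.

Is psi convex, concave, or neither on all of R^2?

concave

psi is quadratic, so its Hessian is the constant matrix H = [[-4, 2], [2, -10]].
det(H) = 36, tr(H) = -14.
det(H) > 0 and tr(H) < 0, so H is negative definite everywhere: concave.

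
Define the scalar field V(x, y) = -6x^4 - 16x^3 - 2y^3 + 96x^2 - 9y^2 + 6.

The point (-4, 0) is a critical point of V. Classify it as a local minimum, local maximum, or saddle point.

The mixed partial ∂²V/∂x∂y is 0, so the Hessian at any point is diag(V_xx, V_yy) = diag(24(-3x^2 - 4x + 8), -6(2y + 3)).
At (-4, 0): H = diag(-576, -18).
Both eigenvalues are negative, so H is negative definite: a local maximum.

local maximum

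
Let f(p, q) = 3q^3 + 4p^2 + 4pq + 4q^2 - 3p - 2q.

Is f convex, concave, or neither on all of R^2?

The term 3q^3 is cubic, so the Hessian is not constant.
∂²f/∂q² = 18q + 8, which takes both signs as q varies (negative for sufficiently negative q). A diagonal entry of the Hessian changing sign means the Hessian is neither positive- nor negative-semidefinite on all of R^2.

neither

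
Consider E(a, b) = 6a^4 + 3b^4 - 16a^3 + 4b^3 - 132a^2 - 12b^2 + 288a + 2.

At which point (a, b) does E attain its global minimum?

E(a,b) separates as P(a) + Q(b) + 2, so its minimum is min P + min Q + 2.
P'(a) = 24(a - 4)(a - 1)(a + 3) vanishes at a ∈ {-3, 1, 4}; Q'(b) = 12b(b - 1)(b + 2) vanishes at b ∈ {-2, 0, 1}.
Local minima of P (where P''>0): P(-3)=-1134, P(4)=-448. Local minima of Q: Q(-2)=-32, Q(1)=-5.
So the global minimum of E is P(-3) + Q(-2) + 2 = -1134 − 32 + 2 = -1164, attained at (-3, -2).

(-3, -2)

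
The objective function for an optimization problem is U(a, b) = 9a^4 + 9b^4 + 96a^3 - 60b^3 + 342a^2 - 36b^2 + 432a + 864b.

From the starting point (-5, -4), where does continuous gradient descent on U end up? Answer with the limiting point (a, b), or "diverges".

(-4, -2)

U is separable, so gradient descent decouples: a follows -∂U/∂a, b follows -∂U/∂b.
∂U/∂a = 36(a + 1)(a + 3)(a + 4); at a=-5 this is -288, so a increases.
∂U/∂b = 36(b - 4)(b - 3)(b + 2); at b=-4 this is -4032, so b increases.
a converges to its nearest critical value -4 (a local min of the a-part); b converges to -2. The iterate converges to (-4, -2).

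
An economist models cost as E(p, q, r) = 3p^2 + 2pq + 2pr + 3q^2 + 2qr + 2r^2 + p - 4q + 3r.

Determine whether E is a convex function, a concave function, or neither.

E is quadratic, so its Hessian is the constant matrix H = [[6, 2, 2], [2, 6, 2], [2, 2, 4]].
Leading principal minors: 6, 32, 96.
All positive ⇒ H ≻ 0 ⇒ convex.

convex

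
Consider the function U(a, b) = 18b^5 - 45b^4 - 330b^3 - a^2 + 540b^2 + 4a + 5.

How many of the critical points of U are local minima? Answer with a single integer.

0

U separates as a function of a plus a function of b, so ∇U=0 decouples.
∂U/∂a = -2(a - 2) = 0 at a ∈ {2}; ∂U/∂b = 90b(b - 4)(b - 1)(b + 3) = 0 at b ∈ {-3, 0, 1, 4}.
The Hessian is diagonal: diag(U_aa, U_bb). Second derivatives: U_aa(2)=-2; U_bb(-3)=-7560, U_bb(0)=1080, U_bb(1)=-1080, U_bb(4)=7560.
Local minima occur where both diagonal entries positive: none. Count: 0.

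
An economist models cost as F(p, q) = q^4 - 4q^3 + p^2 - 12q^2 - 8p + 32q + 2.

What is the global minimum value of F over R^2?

F(p,q) separates as A(p) + B(q) + 2, so its minimum is min A + min B + 2.
A'(p) = 2p - 8 vanishes at p ∈ {4}; B'(q) = 4(q - 4)(q - 1)(q + 2) vanishes at q ∈ {-2, 1, 4}.
Local minima of A (where A''>0): A(4)=-16. Local minima of B: B(-2)=-64, B(4)=-64.
So the global minimum of F is A(4) + B(-2) + 2 = -16 − 64 + 2 = -78, attained at (4, -2).

-78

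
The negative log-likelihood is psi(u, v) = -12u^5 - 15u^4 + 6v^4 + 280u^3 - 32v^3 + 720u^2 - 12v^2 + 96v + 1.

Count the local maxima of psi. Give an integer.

psi separates as a function of u plus a function of v, so ∇psi=0 decouples.
∂psi/∂u = -60u(u - 4)(u + 2)(u + 3) = 0 at u ∈ {-3, -2, 0, 4}; ∂psi/∂v = 24(v - 4)(v - 1)(v + 1) = 0 at v ∈ {-1, 1, 4}.
The Hessian is diagonal: diag(psi_uu, psi_vv). Second derivatives: psi_uu(-3)=1260, psi_uu(-2)=-720, psi_uu(0)=1440, psi_uu(4)=-10080; psi_vv(-1)=240, psi_vv(1)=-144, psi_vv(4)=360.
Local maxima occur where both diagonal entries negative: (-2, 1), (4, 1). Count: 2.

2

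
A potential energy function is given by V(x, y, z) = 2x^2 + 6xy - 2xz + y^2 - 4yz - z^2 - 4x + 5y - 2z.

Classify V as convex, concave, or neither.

V is quadratic, so its Hessian is the constant matrix H = [[4, 6, -2], [6, 2, -4], [-2, -4, -2]].
Leading principal minors: 4, -28, 80.
Neither pattern holds ⇒ H is indefinite ⇒ neither convex nor concave.

neither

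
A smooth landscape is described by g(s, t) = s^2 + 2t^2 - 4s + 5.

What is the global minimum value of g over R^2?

1

g(s,t) separates as P(s) + Q(t) + 5, so its minimum is min P + min Q + 5.
P'(s) = 2s - 4 vanishes at s ∈ {2}; Q'(t) = 4t vanishes at t ∈ {0}.
Local minima of P (where P''>0): P(2)=-4. Local minima of Q: Q(0)=0.
So the global minimum of g is P(2) + Q(0) + 5 = -4 + 0 + 5 = 1, attained at (2, 0).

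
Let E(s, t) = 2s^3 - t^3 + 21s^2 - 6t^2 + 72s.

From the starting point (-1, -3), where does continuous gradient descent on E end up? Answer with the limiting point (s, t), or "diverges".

E is separable, so gradient descent decouples: s follows -∂E/∂s, t follows -∂E/∂t.
∂E/∂s = 6(s + 3)(s + 4); at s=-1 this is 36, so s decreases.
∂E/∂t = -3t(t + 4); at t=-3 this is 9, so t decreases.
s converges to its nearest critical value -3 (a local min of the s-part); t converges to -4. The iterate converges to (-3, -4).

(-3, -4)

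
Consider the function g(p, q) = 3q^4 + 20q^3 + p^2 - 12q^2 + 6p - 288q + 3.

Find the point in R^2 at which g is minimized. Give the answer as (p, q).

(-3, 2)

g(p,q) separates as A(p) + B(q) + 3, so its minimum is min A + min B + 3.
A'(p) = 2p + 6 vanishes at p ∈ {-3}; B'(q) = 12(q - 2)(q + 3)(q + 4) vanishes at q ∈ {-4, -3, 2}.
Local minima of A (where A''>0): A(-3)=-9. Local minima of B: B(-4)=448, B(2)=-416.
So the global minimum of g is A(-3) + B(2) + 3 = -9 − 416 + 3 = -422, attained at (-3, 2).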